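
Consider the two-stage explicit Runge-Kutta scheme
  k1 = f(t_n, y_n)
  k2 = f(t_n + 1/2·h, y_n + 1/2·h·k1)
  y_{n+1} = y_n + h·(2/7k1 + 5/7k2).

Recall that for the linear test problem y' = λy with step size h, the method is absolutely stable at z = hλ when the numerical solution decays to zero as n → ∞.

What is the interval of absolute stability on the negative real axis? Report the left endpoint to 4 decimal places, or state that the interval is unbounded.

(-2.8000, 0).

On y'=λy, z=hλ:
  k1=λy_n ⇒ h·k1=z·y_n;  k2=λ(1+1/2z)y_n ⇒ h·k2=z(1+1/2z)y_n
  y_{n+1}/y_n = 1 + 2/7z + 5/7z(1+1/2z) = 1 + z + 5/14z²
  so R(z) = 1 + z + 5/14z².

Need |R(x)|<1, x<0.
x=-1.57: |R|=0.3103
R=1: x+5/14x²=0 ⇒ x=−14/5=-2.8000; min R=1−1/(4·5/14)=0.3000>−1
Confirm numerically:
  x=-2.378: |R|=0.64160 <1
  x=-1.723: |R|=0.33726 <1
  x=-1.675: |R|=0.32701 <1
  x=-1.601: |R|=0.31443 <1
  x=-3.236: |R|=1.50389 >1
  x=-2.840: |R|=1.04057 >1
Interval (-2.8000, 0).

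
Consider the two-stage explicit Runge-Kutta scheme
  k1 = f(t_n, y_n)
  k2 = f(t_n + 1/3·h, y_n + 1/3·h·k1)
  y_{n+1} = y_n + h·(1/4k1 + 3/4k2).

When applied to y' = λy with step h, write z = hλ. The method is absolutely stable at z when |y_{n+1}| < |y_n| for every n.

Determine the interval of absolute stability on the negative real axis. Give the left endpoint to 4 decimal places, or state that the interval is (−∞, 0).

z∈(-4.0000,0).

On y'=λy, z=hλ:
  k1=λy_n ⇒ h·k1=z·y_n;  k2=λ(1+1/3z)y_n ⇒ h·k2=z(1+1/3z)y_n
  y_{n+1}/y_n = 1 + 1/4z + 3/4z(1+1/3z) = 1 + z + 1/4z²
  R(z) = 1 + z + 1/4z².

Need |R(x)|<1, x<0.
x=-1.06: |R|=0.2209
R=1: x+1/4x²=0 ⇒ x=−4=-4.0000; min R=1−1/(4·1/4)=0.0000>−1
Confirm numerically:
  x=-1.944: |R|=0.00078 <1
  x=-1.930: |R|=0.00122 <1
  x=-1.669: |R|=0.02739 <1
  x=-4.351: |R|=1.38180 >1
  x=-4.178: |R|=1.18592 >1
So |R|<1 on (-4.0000, 0).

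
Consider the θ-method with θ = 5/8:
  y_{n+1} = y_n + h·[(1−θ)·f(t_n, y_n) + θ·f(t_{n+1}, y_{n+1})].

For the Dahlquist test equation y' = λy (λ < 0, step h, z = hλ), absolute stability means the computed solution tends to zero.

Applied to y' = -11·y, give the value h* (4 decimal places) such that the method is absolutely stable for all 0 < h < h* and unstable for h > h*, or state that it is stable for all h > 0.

Test eqn y'=λy, z=hλ:
  y_{n+1} = y_n + z·[3/8·y_n + 5/8·y_{n+1}] ⇒ (1 − 5/8z)y_{n+1} = (1 + 3/8z)y_n
  so R(z) = (1 + 3/8z)/(1 − 5/8z).

Find x<0 with |R(x)|<1.
x=-1.74: |R|=0.1665
x=-2: |R|=0.1111
x=-10: |R|=0.3793
x=-100: |R|=0.5748
θ=5/8≥1/2 ⇒ |1+3/8x|<|1−5/8x| ∀x<0 ⇒ stable on all of ℝ⁻.

interval (−∞, 0). Any h>0 works for λ=-11.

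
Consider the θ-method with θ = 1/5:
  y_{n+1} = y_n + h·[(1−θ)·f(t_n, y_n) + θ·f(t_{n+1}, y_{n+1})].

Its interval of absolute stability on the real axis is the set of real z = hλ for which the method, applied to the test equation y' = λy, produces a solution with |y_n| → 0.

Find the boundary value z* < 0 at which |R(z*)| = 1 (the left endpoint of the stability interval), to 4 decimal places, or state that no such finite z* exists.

Test eqn y'=λy, z=hλ:
  y_{n+1} = y_n + z·[4/5·y_n + 1/5·y_{n+1}] ⇒ (1 − 1/5z)y_{n+1} = (1 + 4/5z)y_n
  R(z) = (1 + 4/5z)/(1 − 1/5z).

Need |R(x)|<1, x<0.
x=-1.67: |R|=0.2519
R=−1: 1+4/5x = −1+1/5x ⇒ -3/5x=2 ⇒ x=2/(-3/5)=-3.3333
Confirm numerically:
  x=-3.209: |R|=0.95456 <1
  x=-2.603: |R|=0.71182 <1
  x=-1.702: |R|=0.26977 <1
  x=-3.614: |R|=1.09775 >1
  x=-3.528: |R|=1.06848 >1
Interval (-3.3333, 0).

left endpoint -3.3333.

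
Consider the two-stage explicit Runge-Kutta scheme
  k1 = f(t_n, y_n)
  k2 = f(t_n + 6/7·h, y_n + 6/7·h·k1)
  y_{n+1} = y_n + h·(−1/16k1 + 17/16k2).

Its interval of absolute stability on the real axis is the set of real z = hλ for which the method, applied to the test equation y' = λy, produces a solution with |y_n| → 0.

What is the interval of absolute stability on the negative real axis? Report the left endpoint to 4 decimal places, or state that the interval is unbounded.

z∈(-1.0980,0).

Set f=λy, z=hλ:
  k1=λy_n ⇒ h·k1=z·y_n;  k2=λ(1+6/7z)y_n ⇒ h·k2=z(1+6/7z)y_n
  y_{n+1}/y_n = 1 − 1/16z + 17/16z(1+6/7z) = 1 + z + 51/56z²
  Hence R(z) = 1 + z + 51/56z².

Need |R(x)|<1, x<0.
x=-1.42: |R|=1.4164
R=1: x+51/56x²=0 ⇒ x=−56/51=-1.0980; min R=1−1/(4·51/56)=0.7255>−1
Confirm numerically:
  x=-0.976: |R|=0.89152 <1
  x=-0.828: |R|=0.79637 <1
  x=-0.590: |R|=0.72702 <1
  x=-0.475: |R|=0.73048 <1
  x=-1.518: |R|=1.58058 >1
  x=-1.231: |R|=1.14906 >1
Interval (-1.0980, 0).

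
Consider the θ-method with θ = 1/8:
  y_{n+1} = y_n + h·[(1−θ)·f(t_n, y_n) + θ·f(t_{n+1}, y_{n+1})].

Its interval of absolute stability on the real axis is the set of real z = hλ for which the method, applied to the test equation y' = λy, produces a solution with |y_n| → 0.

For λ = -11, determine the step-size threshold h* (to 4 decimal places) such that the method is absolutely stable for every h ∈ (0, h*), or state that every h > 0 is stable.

With y'=λy (z=hλ):
  y_{n+1} = y_n + z·[7/8·y_n + 1/8·y_{n+1}] ⇒ (1 − 1/8z)y_{n+1} = (1 + 7/8z)y_n
  ⇒ R(z) = (1 + 7/8z)/(1 − 1/8z).

Need |R(x)|<1, x<0.
x=-1.29: |R|=0.1109
R=−1: 1+7/8x = −1+1/8x ⇒ -3/4x=2 ⇒ x=2/(-3/4)=-2.6667
Confirm numerically:
  x=-2.235: |R|=0.74695 <1
  x=-1.872: |R|=0.51702 <1
  x=-1.356: |R|=0.15947 <1
  x=-1.242: |R|=0.07509 <1
  x=-3.191: |R|=1.28112 >1
  x=-2.810: |R|=1.07956 >1
  x=-2.688: |R|=1.01198 >1
So |R|<1 on (-2.6667, 0).

(-2.6667,0); λ=-11 ⇒ h* = (8/3)/11 = 0.2424.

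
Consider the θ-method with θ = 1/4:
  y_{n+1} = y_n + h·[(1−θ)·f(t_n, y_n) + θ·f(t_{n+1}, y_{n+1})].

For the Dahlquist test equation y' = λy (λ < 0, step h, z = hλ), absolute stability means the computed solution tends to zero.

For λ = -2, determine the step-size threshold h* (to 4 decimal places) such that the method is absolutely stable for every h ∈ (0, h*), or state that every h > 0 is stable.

(-4.0000,0); λ=-2 ⇒ h* = (4)/2 = 2.0000.

Set f=λy, z=hλ:
  y_{n+1} = y_n + z·[3/4·y_n + 1/4·y_{n+1}] ⇒ (1 − 1/4z)y_{n+1} = (1 + 3/4z)y_n
  R(z) = (1 + 3/4z)/(1 − 1/4z).

Find x<0 with |R(x)|<1.
x=-0.58: |R|=0.4934
R=−1: 1+3/4x = −1+1/4x ⇒ -1/2x=2 ⇒ x=2/(-1/2)=-4.0000
Confirm numerically:
  x=-3.036: |R|=0.72598 <1
  x=-2.907: |R|=0.68351 <1
  x=-2.581: |R|=0.56876 <1
  x=-2.546: |R|=0.55576 <1
  x=-4.511: |R|=1.12008 >1
  x=-4.134: |R|=1.03295 >1
Interval (-4.0000, 0).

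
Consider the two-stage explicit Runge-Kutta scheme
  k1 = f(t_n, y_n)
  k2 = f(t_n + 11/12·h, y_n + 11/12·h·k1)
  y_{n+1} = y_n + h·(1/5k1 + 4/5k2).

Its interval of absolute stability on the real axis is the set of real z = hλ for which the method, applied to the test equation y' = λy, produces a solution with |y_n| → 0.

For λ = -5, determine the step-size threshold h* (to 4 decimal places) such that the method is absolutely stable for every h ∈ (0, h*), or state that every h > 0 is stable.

On y'=λy, z=hλ:
  k1=λy_n ⇒ h·k1=z·y_n;  k2=λ(1+11/12z)y_n ⇒ h·k2=z(1+11/12z)y_n
  y_{n+1}/y_n = 1 + 1/5z + 4/5z(1+11/12z) = 1 + z + 11/15z²
  so R(z) = 1 + z + 11/15z².

Solve |R(x)|<1 on ℝ⁻.
x=-0.46: |R|=0.6952
R=1: x+11/15x²=0 ⇒ x=−15/11=-1.3636; min R=1−1/(4·11/15)=0.6591>−1
Confirm numerically:
  x=-1.108: |R|=0.79229 <1
  x=-0.751: |R|=0.66260 <1
  x=-0.677: |R|=0.65911 <1
  x=-0.601: |R|=0.66388 <1
  x=-1.945: |R|=1.82922 >1
  x=-1.609: |R|=1.28951 >1
  x=-1.576: |R|=1.24544 >1
Stable set (-1.3636, 0).

(-1.3636,0); λ=-5 ⇒ h* = (15/11)/5 = 0.2727.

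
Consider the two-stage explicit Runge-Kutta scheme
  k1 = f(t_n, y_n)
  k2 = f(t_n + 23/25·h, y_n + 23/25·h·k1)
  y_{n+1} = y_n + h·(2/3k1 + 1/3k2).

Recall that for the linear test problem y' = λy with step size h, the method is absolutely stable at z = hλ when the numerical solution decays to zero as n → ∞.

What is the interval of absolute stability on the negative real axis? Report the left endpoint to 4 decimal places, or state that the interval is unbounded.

(-3.2609, 0).

Test eqn y'=λy, z=hλ:
  k1=λy_n ⇒ h·k1=z·y_n;  k2=λ(1+23/25z)y_n ⇒ h·k2=z(1+23/25z)y_n
  y_{n+1}/y_n = 1 + 2/3z + 1/3z(1+23/25z) = 1 + z + 23/75z²
  ⇒ R(z) = 1 + z + 23/75z².

Solve |R(x)|<1 on ℝ⁻.
x=-0.61: |R|=0.5041
R=1: x+23/75x²=0 ⇒ x=−75/23=-3.2609; min R=1−1/(4·23/75)=0.1848>−1
Confirm numerically:
  x=-2.361: |R|=0.34846 <1
  x=-1.718: |R|=0.18713 <1
  x=-1.438: |R|=0.19614 <1
  x=-3.731: |R|=1.53791 >1
  x=-3.623: |R|=1.40235 >1
Interval (-3.2609, 0).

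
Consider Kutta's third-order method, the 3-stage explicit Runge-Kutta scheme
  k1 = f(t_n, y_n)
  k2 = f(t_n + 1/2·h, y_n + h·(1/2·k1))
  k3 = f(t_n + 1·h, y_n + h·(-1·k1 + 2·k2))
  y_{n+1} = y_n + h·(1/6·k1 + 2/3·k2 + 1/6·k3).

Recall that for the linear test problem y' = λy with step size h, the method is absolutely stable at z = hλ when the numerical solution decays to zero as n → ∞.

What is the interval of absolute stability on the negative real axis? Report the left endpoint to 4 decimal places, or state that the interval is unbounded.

On y'=λy, z=hλ:
  order 3, 3-stage ⇒ R(z)=1+z+z^2/2+z^3/6
  (e.g. R(-1.16)=0.25265, |R|=0.25265)

Solve |R(x)|<1 on ℝ⁻.
x=-1.16: |R|=0.2527
|R(-2.66)|=1.2590 |R(-1.8)|=0.1520 |R(-1.14)|=0.2629
Bisect:
  x_lo=-2.8918 |R|=1.7410  x_hi=-0.2309 |R|=0.7937
  mid=-1.56132 |R|=0.02319 →hi
  mid=-2.22656 |R|=0.58749 →hi
  mid=-2.55917 |R|=1.07798 →lo
  mid=-2.39287 |R|=0.81348 →hi
  mid=-2.47602 |R|=0.94063 →hi
  mid=-2.51760 |R|=1.00799 →lo
  mid=-2.49681 |R|=0.97399 →hi
  ...
  [-2.51289,-2.51272] ⇒ x*=-2.5127
Interval (-2.5127, 0).

z∈(-2.5127,0).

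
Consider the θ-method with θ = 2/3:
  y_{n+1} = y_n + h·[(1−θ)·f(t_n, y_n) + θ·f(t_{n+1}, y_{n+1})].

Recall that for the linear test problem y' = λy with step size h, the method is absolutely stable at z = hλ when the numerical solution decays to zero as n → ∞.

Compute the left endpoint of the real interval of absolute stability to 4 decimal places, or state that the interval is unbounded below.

With y'=λy (z=hλ):
  y_{n+1} = y_n + z·[1/3·y_n + 2/3·y_{n+1}] ⇒ (1 − 2/3z)y_{n+1} = (1 + 1/3z)y_n
  ⇒ R(z) = (1 + 1/3z)/(1 − 2/3z).

Need |R(x)|<1, x<0.
x=-0.31: |R|=0.7431
x=-2: |R|=0.1429
x=-10: |R|=0.3043
x=-100: |R|=0.4778
θ=2/3≥1/2 ⇒ |1+1/3x|<|1−2/3x| ∀x<0 ⇒ stable on all of ℝ⁻.

(−∞, 0) — no finite endpoint.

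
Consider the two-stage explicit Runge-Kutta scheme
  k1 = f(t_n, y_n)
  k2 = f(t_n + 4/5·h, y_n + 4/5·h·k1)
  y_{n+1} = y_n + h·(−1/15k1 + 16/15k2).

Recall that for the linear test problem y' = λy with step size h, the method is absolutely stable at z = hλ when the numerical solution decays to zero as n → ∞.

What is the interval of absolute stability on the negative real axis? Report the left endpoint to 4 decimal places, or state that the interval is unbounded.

z∈(-1.1719,0).

On y'=λy, z=hλ:
  k1=λy_n ⇒ h·k1=z·y_n;  k2=λ(1+4/5z)y_n ⇒ h·k2=z(1+4/5z)y_n
  y_{n+1}/y_n = 1 − 1/15z + 16/15z(1+4/5z) = 1 + z + 64/75z²
  Hence R(z) = 1 + z + 64/75z².

Solve |R(x)|<1 on ℝ⁻.
x=-0.69: |R|=0.7163
R=1: x+64/75x²=0 ⇒ x=−75/64=-1.1719; min R=1−1/(4·64/75)=0.7070>−1
Confirm numerically:
  x=-1.125: |R|=0.95500 <1
  x=-1.035: |R|=0.87911 <1
  x=-0.491: |R|=0.71472 <1
  x=-1.595: |R|=1.57590 >1
  x=-1.424: |R|=1.30637 >1
  x=-1.342: |R|=1.19482 >1
So |R|<1 on (-1.1719, 0).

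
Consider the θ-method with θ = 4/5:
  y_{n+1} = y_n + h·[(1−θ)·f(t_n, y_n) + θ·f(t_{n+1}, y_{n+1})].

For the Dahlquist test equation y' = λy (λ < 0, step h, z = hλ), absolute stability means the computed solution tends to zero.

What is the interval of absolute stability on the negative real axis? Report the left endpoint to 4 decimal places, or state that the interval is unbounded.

Test eqn y'=λy, z=hλ:
  y_{n+1} = y_n + z·[1/5·y_n + 4/5·y_{n+1}] ⇒ (1 − 4/5z)y_{n+1} = (1 + 1/5z)y_n
  Hence R(z) = (1 + 1/5z)/(1 − 4/5z).

Boundary: |R(x)|=1, x<0.
x=-0.32: |R|=0.7452
x=-2: |R|=0.2308
x=-10: |R|=0.1111
x=-100: |R|=0.2346
θ=4/5≥1/2 ⇒ |1+1/5x|<|1−4/5x| ∀x<0 ⇒ unbounded interval.

(−∞, 0) — no finite endpoint.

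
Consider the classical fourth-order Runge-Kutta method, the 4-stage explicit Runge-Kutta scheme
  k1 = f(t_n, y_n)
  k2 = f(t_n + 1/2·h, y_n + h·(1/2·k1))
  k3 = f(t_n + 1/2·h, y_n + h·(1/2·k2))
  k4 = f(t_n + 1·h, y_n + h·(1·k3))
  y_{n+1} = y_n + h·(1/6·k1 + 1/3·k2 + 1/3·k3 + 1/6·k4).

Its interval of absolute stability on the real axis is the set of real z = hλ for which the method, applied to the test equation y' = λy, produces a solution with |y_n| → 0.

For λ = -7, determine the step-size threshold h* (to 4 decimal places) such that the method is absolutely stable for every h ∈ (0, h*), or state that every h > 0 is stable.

(-2.7853,0); λ=-7 ⇒ h* = 0.3979.

Test eqn y'=λy, z=hλ:
  order 4, 4-stage ⇒ R(z)=1+z+z^2/2+z^3/6+z^4/24
  (e.g. R(-0.85)=0.43065, |R|=0.43065)

Solve |R(x)|<1 on ℝ⁻.
x=-0.85: |R|=0.4306
|R(-1.89)|=0.3025 |R(-1.52)|=0.2723 |R(-1.06)|=0.3559
Bisect:
  x_lo=-3.4836 |R|=2.6744  x_hi=-0.2885 |R|=0.7494
  mid=-1.88604 |R|=0.30160 →hi
  mid=-2.68480 |R|=0.85877 →hi
  mid=-3.08419 |R|=1.55243 →lo
  mid=-2.88449 |R|=1.16016 →lo
  mid=-2.78465 |R|=0.99903 →hi
  mid=-2.83457 |R|=1.07687 →lo
  mid=-2.80961 |R|=1.03728 →lo
  ...
  [-2.78543,-2.78523] ⇒ x*=-2.7853
Interval (-2.7853, 0).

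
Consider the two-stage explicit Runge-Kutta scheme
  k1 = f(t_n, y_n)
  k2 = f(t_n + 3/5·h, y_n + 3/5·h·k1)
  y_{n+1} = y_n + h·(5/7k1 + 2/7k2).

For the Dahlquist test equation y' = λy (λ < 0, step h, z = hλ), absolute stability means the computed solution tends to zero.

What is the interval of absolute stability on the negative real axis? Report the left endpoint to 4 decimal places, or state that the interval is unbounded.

(-5.8333, 0).

With y'=λy (z=hλ):
  k1=λy_n ⇒ h·k1=z·y_n;  k2=λ(1+3/5z)y_n ⇒ h·k2=z(1+3/5z)y_n
  y_{n+1}/y_n = 1 + 5/7z + 2/7z(1+3/5z) = 1 + z + 6/35z²
  R(z) = 1 + z + 6/35z².

Need |R(x)|<1, x<0.
x=-0.75: |R|=0.3464
R=1: x+6/35x²=0 ⇒ x=−35/6=-5.8333; min R=1−1/(4·6/35)=-0.4583>−1
Confirm numerically:
  x=-5.066: |R|=0.33360 <1
  x=-4.577: |R|=0.01424 <1
  x=-4.134: |R|=0.20429 <1
  x=-4.010: |R|=0.25341 <1
  x=-6.305: |R|=1.50980 >1
  x=-6.186: |R|=1.37399 >1
  x=-6.026: |R|=1.19903 >1
So |R|<1 on (-5.8333, 0).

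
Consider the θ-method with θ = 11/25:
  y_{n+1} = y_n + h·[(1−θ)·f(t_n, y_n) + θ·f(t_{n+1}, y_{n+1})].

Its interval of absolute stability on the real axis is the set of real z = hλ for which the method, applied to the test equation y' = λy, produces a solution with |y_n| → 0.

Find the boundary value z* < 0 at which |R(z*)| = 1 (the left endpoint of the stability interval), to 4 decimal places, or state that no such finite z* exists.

Set f=λy, z=hλ:
  y_{n+1} = y_n + z·[14/25·y_n + 11/25·y_{n+1}] ⇒ (1 − 11/25z)y_{n+1} = (1 + 14/25z)y_n
  ⇒ R(z) = (1 + 14/25z)/(1 − 11/25z).

Need |R(x)|<1, x<0.
x=-1.58: |R|=0.0680
R=−1: 1+14/25x = −1+11/25x ⇒ -3/25x=2 ⇒ x=2/(-3/25)=-16.6667
Confirm numerically:
  x=-16.274: |R|=0.99423 <1
  x=-14.623: |R|=0.96701 <1
  x=-8.647: |R|=0.79970 <1
  x=-17.183: |R|=1.00724 >1
  x=-16.988: |R|=1.00455 >1
  x=-16.736: |R|=1.00099 >1
Stable set (-16.6667, 0).

z* = -16.6667.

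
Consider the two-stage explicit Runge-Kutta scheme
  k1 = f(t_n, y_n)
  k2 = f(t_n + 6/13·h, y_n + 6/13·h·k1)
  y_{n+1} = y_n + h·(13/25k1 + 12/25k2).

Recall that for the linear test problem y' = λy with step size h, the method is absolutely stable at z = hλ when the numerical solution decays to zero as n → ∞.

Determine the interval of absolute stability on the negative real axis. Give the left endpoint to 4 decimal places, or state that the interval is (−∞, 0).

z∈(-4.5139,0).

Test eqn y'=λy, z=hλ:
  k1=λy_n ⇒ h·k1=z·y_n;  k2=λ(1+6/13z)y_n ⇒ h·k2=z(1+6/13z)y_n
  y_{n+1}/y_n = 1 + 13/25z + 12/25z(1+6/13z) = 1 + z + 72/325z²
  so R(z) = 1 + z + 72/325z².

Need |R(x)|<1, x<0.
x=-0.54: |R|=0.5246
R=1: x+72/325x²=0 ⇒ x=−325/72=-4.5139; min R=1−1/(4·72/325)=-0.1285>−1
Confirm numerically:
  x=-4.436: |R|=0.92346 <1
  x=-3.359: |R|=0.14059 <1
  x=-3.253: |R|=0.09132 <1
  x=-3.171: |R|=0.05662 <1
  x=-4.585: |R|=1.07223 >1
  x=-4.580: |R|=1.06708 >1
  x=-4.572: |R|=1.05886 >1
Interval (-4.5139, 0).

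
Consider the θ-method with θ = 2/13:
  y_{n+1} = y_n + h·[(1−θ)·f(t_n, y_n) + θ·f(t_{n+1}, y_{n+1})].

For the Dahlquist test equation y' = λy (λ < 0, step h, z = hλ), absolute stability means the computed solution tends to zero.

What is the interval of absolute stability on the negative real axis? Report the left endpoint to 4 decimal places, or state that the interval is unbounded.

On y'=λy, z=hλ:
  y_{n+1} = y_n + z·[11/13·y_n + 2/13·y_{n+1}] ⇒ (1 − 2/13z)y_{n+1} = (1 + 11/13z)y_n
  ⇒ R(z) = (1 + 11/13z)/(1 − 2/13z).

Need |R(x)|<1, x<0.
x=-1.63: |R|=0.3032
R=−1: 1+11/13x = −1+2/13x ⇒ -9/13x=2 ⇒ x=2/(-9/13)=-2.8889
Confirm numerically:
  x=-2.451: |R|=0.77986 <1
  x=-2.401: |R|=0.75334 <1
  x=-2.340: |R|=0.72059 <1
  x=-1.715: |R|=0.35697 <1
  x=-3.433: |R|=1.24650 >1
  x=-3.160: |R|=1.12629 >1
  x=-3.095: |R|=1.09666 >1
Stable set (-2.8889, 0).

z∈(-2.8889,0).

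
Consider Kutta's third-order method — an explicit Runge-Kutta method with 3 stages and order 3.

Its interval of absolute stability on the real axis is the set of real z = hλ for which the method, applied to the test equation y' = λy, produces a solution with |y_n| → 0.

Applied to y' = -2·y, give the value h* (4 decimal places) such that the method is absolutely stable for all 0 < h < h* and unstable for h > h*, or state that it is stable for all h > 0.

With y'=λy (z=hλ):
  order 3, 3-stage ⇒ R(z)=1+z+z^2/2+z^3/6
  (e.g. R(-1.56)=0.02406, |R|=0.02406)

Need |R(x)|<1, x<0.
x=-1.56: |R|=0.0241
|R(-2.11)|=0.4496 |R(-1.04)|=0.3133 |R(-0.6)|=0.5440
Bisect:
  x_lo=-2.9096 |R|=1.7821  x_hi=-0.2038 |R|=0.8155
  mid=-1.55674 |R|=0.02620 →hi
  mid=-2.23319 |R|=0.59582 →hi
  mid=-2.57142 |R|=1.09910 →lo
  mid=-2.40230 |R|=0.82741 →hi
  mid=-2.48686 |R|=0.95794 →hi
  mid=-2.52914 |R|=1.02715 →lo
  mid=-2.50800 |R|=0.99221 →hi
  ...
  [-2.51279,-2.51262] ⇒ x*=-2.5127
Stable set (-2.5127, 0).

(-2.5127,0); λ=-2 ⇒ h* = 1.2564.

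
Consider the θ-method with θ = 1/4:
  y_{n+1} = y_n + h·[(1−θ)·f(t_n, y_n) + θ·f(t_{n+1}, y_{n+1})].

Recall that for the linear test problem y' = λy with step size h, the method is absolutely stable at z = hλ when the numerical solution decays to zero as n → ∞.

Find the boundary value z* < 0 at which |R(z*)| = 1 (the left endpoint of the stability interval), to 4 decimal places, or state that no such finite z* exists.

On y'=λy, z=hλ:
  y_{n+1} = y_n + z·[3/4·y_n + 1/4·y_{n+1}] ⇒ (1 − 1/4z)y_{n+1} = (1 + 3/4z)y_n
  R(z) = (1 + 3/4z)/(1 − 1/4z).

Solve |R(x)|<1 on ℝ⁻.
x=-1.22: |R|=0.0651
R=−1: 1+3/4x = −1+1/4x ⇒ -1/2x=2 ⇒ x=2/(-1/2)=-4.0000
Confirm numerically:
  x=-3.885: |R|=0.97083 <1
  x=-3.536: |R|=0.87686 <1
  x=-1.669: |R|=0.17763 <1
  x=-4.435: |R|=1.10314 >1
  x=-4.317: |R|=1.07623 >1
  x=-4.076: |R|=1.01882 >1
So |R|<1 on (-4.0000, 0).

z* = -4.0000.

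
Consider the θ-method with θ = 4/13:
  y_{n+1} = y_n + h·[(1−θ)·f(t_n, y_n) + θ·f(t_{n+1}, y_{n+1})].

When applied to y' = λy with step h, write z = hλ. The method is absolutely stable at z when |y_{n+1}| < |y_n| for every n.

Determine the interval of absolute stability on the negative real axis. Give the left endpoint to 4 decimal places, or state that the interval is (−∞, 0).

On y'=λy, z=hλ:
  y_{n+1} = y_n + z·[9/13·y_n + 4/13·y_{n+1}] ⇒ (1 − 4/13z)y_{n+1} = (1 + 9/13z)y_n
  Hence R(z) = (1 + 9/13z)/(1 − 4/13z).

Solve |R(x)|<1 on ℝ⁻.
x=-0.64: |R|=0.4653
R=−1: 1+9/13x = −1+4/13x ⇒ -5/13x=2 ⇒ x=2/(-5/13)=-5.2000
Confirm numerically:
  x=-4.814: |R|=0.94017 <1
  x=-3.076: |R|=0.58030 <1
  x=-2.218: |R|=0.31831 <1
  x=-5.592: |R|=1.05542 >1
  x=-5.373: |R|=1.02508 >1
  x=-5.338: |R|=1.02009 >1
So |R|<1 on (-5.2000, 0).

(-5.2000, 0).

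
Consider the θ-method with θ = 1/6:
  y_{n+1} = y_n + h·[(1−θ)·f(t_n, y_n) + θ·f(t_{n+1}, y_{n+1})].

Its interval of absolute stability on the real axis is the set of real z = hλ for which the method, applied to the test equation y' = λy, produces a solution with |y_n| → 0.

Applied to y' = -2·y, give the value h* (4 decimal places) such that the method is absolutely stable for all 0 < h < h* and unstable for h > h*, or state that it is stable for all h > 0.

(-3.0000,0); λ=-2 ⇒ h* = (3)/2 = 1.5000.

Set f=λy, z=hλ:
  y_{n+1} = y_n + z·[5/6·y_n + 1/6·y_{n+1}] ⇒ (1 − 1/6z)y_{n+1} = (1 + 5/6z)y_n
  Hence R(z) = (1 + 5/6z)/(1 − 1/6z).

Need |R(x)|<1, x<0.
x=-0.88: |R|=0.2326
R=−1: 1+5/6x = −1+1/6x ⇒ -2/3x=2 ⇒ x=2/(-2/3)=-3.0000
Confirm numerically:
  x=-2.524: |R|=0.77663 <1
  x=-2.167: |R|=0.59202 <1
  x=-1.450: |R|=0.16779 <1
  x=-3.487: |R|=1.20533 >1
  x=-3.258: |R|=1.11147 >1
Stable set (-3.0000, 0).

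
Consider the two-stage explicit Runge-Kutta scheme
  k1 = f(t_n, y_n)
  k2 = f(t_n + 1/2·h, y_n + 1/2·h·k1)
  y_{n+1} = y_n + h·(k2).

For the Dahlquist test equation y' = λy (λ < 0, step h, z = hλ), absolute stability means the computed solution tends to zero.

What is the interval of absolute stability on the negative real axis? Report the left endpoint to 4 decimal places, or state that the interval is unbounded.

With y'=λy (z=hλ):
  k1=λy_n ⇒ h·k1=z·y_n;  k2=λ(1+1/2z)y_n ⇒ h·k2=z(1+1/2z)y_n
  y_{n+1}/y_n = 1 + z(1+1/2z) = 1 + z + 1/2z²
  R(z) = 1 + z + 1/2z².

Find x<0 with |R(x)|<1.
x=-1.43: |R|=0.5924
R=1: x+1/2x²=0 ⇒ x=−2=-2.0000; min R=1−1/(4·1/2)=0.5000>−1
Confirm numerically:
  x=-1.735: |R|=0.77011 <1
  x=-1.628: |R|=0.69719 <1
  x=-1.116: |R|=0.50673 <1
  x=-0.802: |R|=0.51960 <1
  x=-2.590: |R|=1.76405 >1
  x=-2.520: |R|=1.65520 >1
  x=-2.493: |R|=1.61452 >1
Stable set (-2.0000, 0).

z∈(-2.0000,0).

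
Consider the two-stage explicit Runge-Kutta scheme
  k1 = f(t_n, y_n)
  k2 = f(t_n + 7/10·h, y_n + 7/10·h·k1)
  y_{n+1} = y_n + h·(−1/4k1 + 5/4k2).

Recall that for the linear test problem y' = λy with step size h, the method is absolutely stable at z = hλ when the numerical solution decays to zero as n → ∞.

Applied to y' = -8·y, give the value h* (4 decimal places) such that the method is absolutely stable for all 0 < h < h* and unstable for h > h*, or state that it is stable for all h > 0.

(-1.1429,0); λ=-8 ⇒ h* = (8/7)/8 = 0.1429.

Set f=λy, z=hλ:
  k1=λy_n ⇒ h·k1=z·y_n;  k2=λ(1+7/10z)y_n ⇒ h·k2=z(1+7/10z)y_n
  y_{n+1}/y_n = 1 − 1/4z + 5/4z(1+7/10z) = 1 + z + 7/8z²
  ⇒ R(z) = 1 + z + 7/8z².

Solve |R(x)|<1 on ℝ⁻.
x=-0.57: |R|=0.7143
R=1: x+7/8x²=0 ⇒ x=−8/7=-1.1429; min R=1−1/(4·7/8)=0.7143>−1
Confirm numerically:
  x=-1.116: |R|=0.97377 <1
  x=-1.026: |R|=0.89509 <1
  x=-0.846: |R|=0.78025 <1
  x=-1.486: |R|=1.44617 >1
  x=-1.410: |R|=1.32959 >1
  x=-1.301: |R|=1.18003 >1
Interval (-1.1429, 0).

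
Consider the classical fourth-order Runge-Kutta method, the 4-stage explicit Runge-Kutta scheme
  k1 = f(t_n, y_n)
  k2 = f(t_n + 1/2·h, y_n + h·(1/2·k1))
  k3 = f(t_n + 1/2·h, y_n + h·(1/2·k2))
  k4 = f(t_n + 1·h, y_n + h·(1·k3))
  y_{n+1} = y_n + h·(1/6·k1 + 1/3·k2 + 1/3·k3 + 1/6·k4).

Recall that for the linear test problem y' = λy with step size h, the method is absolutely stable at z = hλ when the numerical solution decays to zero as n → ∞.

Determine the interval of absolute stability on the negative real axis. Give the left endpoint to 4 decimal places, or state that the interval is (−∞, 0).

With y'=λy (z=hλ):
  order 4, 4-stage ⇒ R(z)=1+z+z^2/2+z^3/6+z^4/24
  (e.g. R(-0.77)=0.46501, |R|=0.46501)

Solve |R(x)|<1 on ℝ⁻.
x=-0.77: |R|=0.4650
|R(-2.99)|=1.3551 |R(-2.17)|=0.4053 |R(-1.05)|=0.3590
Bisect:
  x_lo=-3.3133 |R|=2.1348  x_hi=-0.4000 |R|=0.6704
  mid=-1.85661 |R|=0.29534 →hi
  mid=-2.58493 |R|=0.73762 →hi
  mid=-2.94909 |R|=1.27638 →lo
  mid=-2.76701 |R|=0.97279 →hi
  mid=-2.85805 |R|=1.11536 →lo
  mid=-2.81253 |R|=1.04185 →lo
  mid=-2.78977 |R|=1.00678 →lo
  mid=-2.77839 |R|=0.98965 →hi
  mid=-2.78408 |R|=0.99818 →hi
  ...
  [-2.78533,-2.78515] ⇒ x*=-2.7853
Stable set (-2.7853, 0).

(-2.7853, 0).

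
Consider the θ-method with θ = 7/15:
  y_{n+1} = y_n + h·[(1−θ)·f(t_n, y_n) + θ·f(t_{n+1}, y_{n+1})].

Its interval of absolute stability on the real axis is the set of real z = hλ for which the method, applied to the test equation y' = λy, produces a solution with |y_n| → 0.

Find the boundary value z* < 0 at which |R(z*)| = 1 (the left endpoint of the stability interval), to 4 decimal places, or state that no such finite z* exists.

z* = -30.0000.

Test eqn y'=λy, z=hλ:
  y_{n+1} = y_n + z·[8/15·y_n + 7/15·y_{n+1}] ⇒ (1 − 7/15z)y_{n+1} = (1 + 8/15z)y_n
  so R(z) = (1 + 8/15z)/(1 − 7/15z).

Find x<0 with |R(x)|<1.
x=-1.41: |R|=0.1496
R=−1: 1+8/15x = −1+7/15x ⇒ -1/15x=2 ⇒ x=2/(-1/15)=-30.0000
Confirm numerically:
  x=-23.917: |R|=0.96665 <1
  x=-23.579: |R|=0.96434 <1
  x=-22.997: |R|=0.96021 <1
  x=-14.961: |R|=0.87439 <1
  x=-30.324: |R|=1.00143 >1
  x=-30.142: |R|=1.00063 >1
  x=-30.072: |R|=1.00032 >1
So |R|<1 on (-30.0000, 0).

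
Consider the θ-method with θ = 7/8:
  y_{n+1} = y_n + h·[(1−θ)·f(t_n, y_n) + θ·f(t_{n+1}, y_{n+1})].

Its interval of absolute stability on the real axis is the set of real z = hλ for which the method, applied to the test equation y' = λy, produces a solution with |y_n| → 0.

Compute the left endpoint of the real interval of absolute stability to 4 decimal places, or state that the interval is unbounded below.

(−∞, 0) — no finite endpoint.

Set f=λy, z=hλ:
  y_{n+1} = y_n + z·[1/8·y_n + 7/8·y_{n+1}] ⇒ (1 − 7/8z)y_{n+1} = (1 + 1/8z)y_n
  R(z) = (1 + 1/8z)/(1 − 7/8z).

Need |R(x)|<1, x<0.
x=-0.98: |R|=0.4724
x=-2: |R|=0.2727
x=-10: |R|=0.0256
x=-100: |R|=0.1299
θ=7/8≥1/2 ⇒ |1+1/8x|<|1−7/8x| ∀x<0 ⇒ stable on all of ℝ⁻.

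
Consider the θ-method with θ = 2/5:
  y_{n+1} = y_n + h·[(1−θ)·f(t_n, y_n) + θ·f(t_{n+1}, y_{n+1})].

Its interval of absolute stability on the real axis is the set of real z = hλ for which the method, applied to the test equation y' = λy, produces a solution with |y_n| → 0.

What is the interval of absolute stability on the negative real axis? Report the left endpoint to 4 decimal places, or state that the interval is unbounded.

z∈(-10.0000,0).

Set f=λy, z=hλ:
  y_{n+1} = y_n + z·[3/5·y_n + 2/5·y_{n+1}] ⇒ (1 − 2/5z)y_{n+1} = (1 + 3/5z)y_n
  so R(z) = (1 + 3/5z)/(1 − 2/5z).

Solve |R(x)|<1 on ℝ⁻.
x=-1.17: |R|=0.2030
R=−1: 1+3/5x = −1+2/5x ⇒ -1/5x=2 ⇒ x=2/(-1/5)=-10.0000
Confirm numerically:
  x=-9.683: |R|=0.98699 <1
  x=-7.776: |R|=0.89179 <1
  x=-6.274: |R|=0.78767 <1
  x=-10.420: |R|=1.01625 >1
  x=-10.275: |R|=1.01076 >1
  x=-10.159: |R|=1.00628 >1
So |R|<1 on (-10.0000, 0).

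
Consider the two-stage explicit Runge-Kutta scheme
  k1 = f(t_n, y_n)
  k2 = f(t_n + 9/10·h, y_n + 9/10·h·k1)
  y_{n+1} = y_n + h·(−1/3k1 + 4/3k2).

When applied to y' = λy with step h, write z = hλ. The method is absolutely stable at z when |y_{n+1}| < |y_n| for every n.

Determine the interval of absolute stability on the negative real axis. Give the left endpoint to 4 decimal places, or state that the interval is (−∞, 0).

z∈(-0.8333,0).

On y'=λy, z=hλ:
  k1=λy_n ⇒ h·k1=z·y_n;  k2=λ(1+9/10z)y_n ⇒ h·k2=z(1+9/10z)y_n
  y_{n+1}/y_n = 1 − 1/3z + 4/3z(1+9/10z) = 1 + z + 6/5z²
  Hence R(z) = 1 + z + 6/5z².

Boundary: |R(x)|=1, x<0.
x=-1.56: |R|=2.3603
R=1: x+6/5x²=0 ⇒ x=−5/6=-0.8333; min R=1−1/(4·6/5)=0.7917>−1
Confirm numerically:
  x=-0.810: |R|=0.97732 <1
  x=-0.678: |R|=0.87362 <1
  x=-0.425: |R|=0.79175 <1
  x=-1.112: |R|=1.37185 >1
  x=-1.016: |R|=1.22271 >1
  x=-0.886: |R|=1.05600 >1
Stable set (-0.8333, 0).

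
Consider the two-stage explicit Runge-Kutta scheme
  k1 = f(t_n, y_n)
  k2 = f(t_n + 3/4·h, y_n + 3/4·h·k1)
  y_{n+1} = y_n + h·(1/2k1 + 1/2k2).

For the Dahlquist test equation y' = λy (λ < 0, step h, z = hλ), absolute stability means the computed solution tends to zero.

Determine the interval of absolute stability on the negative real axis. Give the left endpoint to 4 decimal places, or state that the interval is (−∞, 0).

(-2.6667, 0).

Test eqn y'=λy, z=hλ:
  k1=λy_n ⇒ h·k1=z·y_n;  k2=λ(1+3/4z)y_n ⇒ h·k2=z(1+3/4z)y_n
  y_{n+1}/y_n = 1 + 1/2z + 1/2z(1+3/4z) = 1 + z + 3/8z²
  so R(z) = 1 + z + 3/8z².

Need |R(x)|<1, x<0.
x=-0.45: |R|=0.6259
R=1: x+3/8x²=0 ⇒ x=−8/3=-2.6667; min R=1−1/(4·3/8)=0.3333>−1
Confirm numerically:
  x=-2.070: |R|=0.53684 <1
  x=-1.495: |R|=0.34313 <1
  x=-1.087: |R|=0.35609 <1
  x=-2.883: |R|=1.23388 >1
  x=-2.844: |R|=1.18913 >1
Stable set (-2.6667, 0).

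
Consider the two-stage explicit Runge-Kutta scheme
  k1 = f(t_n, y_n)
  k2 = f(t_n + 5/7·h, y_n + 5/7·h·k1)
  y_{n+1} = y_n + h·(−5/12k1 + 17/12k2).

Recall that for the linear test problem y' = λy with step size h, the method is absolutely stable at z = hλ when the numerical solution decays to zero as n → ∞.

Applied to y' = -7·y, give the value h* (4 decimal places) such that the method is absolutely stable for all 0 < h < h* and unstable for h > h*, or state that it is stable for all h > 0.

Set f=λy, z=hλ:
  k1=λy_n ⇒ h·k1=z·y_n;  k2=λ(1+5/7z)y_n ⇒ h·k2=z(1+5/7z)y_n
  y_{n+1}/y_n = 1 − 5/12z + 17/12z(1+5/7z) = 1 + z + 85/84z²
  so R(z) = 1 + z + 85/84z².

Solve |R(x)|<1 on ℝ⁻.
x=-1.42: |R|=1.6204
R=1: x+85/84x²=0 ⇒ x=−84/85=-0.9882; min R=1−1/(4·85/84)=0.7529>−1
Confirm numerically:
  x=-0.798: |R|=0.84638 <1
  x=-0.671: |R|=0.78460 <1
  x=-0.633: |R|=0.77246 <1
  x=-0.528: |R|=0.75410 <1
  x=-1.388: |R|=1.56148 >1
  x=-1.071: |R|=1.08970 >1
So |R|<1 on (-0.9882, 0).

(-0.9882,0); λ=-7 ⇒ h* = (84/85)/7 = 0.1412.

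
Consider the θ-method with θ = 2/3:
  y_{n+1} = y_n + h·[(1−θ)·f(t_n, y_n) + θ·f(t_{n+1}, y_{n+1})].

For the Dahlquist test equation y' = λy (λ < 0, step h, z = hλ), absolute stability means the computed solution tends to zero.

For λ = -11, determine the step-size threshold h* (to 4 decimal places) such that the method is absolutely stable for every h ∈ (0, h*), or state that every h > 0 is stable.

interval (−∞, 0). Any h>0 works for λ=-11.

Test eqn y'=λy, z=hλ:
  y_{n+1} = y_n + z·[1/3·y_n + 2/3·y_{n+1}] ⇒ (1 − 2/3z)y_{n+1} = (1 + 1/3z)y_n
  so R(z) = (1 + 1/3z)/(1 − 2/3z).

Solve |R(x)|<1 on ℝ⁻.
x=-0.88: |R|=0.4454
x=-2: |R|=0.1429
x=-10: |R|=0.3043
x=-100: |R|=0.4778
θ=2/3≥1/2 ⇒ |1+1/3x|<|1−2/3x| ∀x<0 ⇒ interval (−∞,0).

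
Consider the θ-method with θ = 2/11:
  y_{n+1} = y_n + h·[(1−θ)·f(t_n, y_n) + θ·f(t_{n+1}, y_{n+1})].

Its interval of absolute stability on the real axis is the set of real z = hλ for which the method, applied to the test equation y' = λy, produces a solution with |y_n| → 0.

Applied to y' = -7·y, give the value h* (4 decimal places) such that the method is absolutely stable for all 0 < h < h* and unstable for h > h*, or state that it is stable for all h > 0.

Test eqn y'=λy, z=hλ:
  y_{n+1} = y_n + z·[9/11·y_n + 2/11·y_{n+1}] ⇒ (1 − 2/11z)y_{n+1} = (1 + 9/11z)y_n
  ⇒ R(z) = (1 + 9/11z)/(1 − 2/11z).

Boundary: |R(x)|=1, x<0.
x=-0.43: |R|=0.6012
R=−1: 1+9/11x = −1+2/11x ⇒ -7/11x=2 ⇒ x=2/(-7/11)=-3.1429
Confirm numerically:
  x=-2.635: |R|=0.78150 <1
  x=-2.252: |R|=0.59778 <1
  x=-2.016: |R|=0.47525 <1
  x=-3.566: |R|=1.16336 >1
  x=-3.337: |R|=1.07689 >1
  x=-3.264: |R|=1.04838 >1
So |R|<1 on (-3.1429, 0).

(-3.1429,0); λ=-7 ⇒ h* = (22/7)/7 = 0.4490.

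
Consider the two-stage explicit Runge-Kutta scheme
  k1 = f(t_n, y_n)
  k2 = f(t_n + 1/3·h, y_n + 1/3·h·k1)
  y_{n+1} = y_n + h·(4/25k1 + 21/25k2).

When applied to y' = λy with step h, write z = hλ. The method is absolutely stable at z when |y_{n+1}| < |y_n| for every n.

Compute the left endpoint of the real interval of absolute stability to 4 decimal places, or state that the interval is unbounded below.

Set f=λy, z=hλ:
  k1=λy_n ⇒ h·k1=z·y_n;  k2=λ(1+1/3z)y_n ⇒ h·k2=z(1+1/3z)y_n
  y_{n+1}/y_n = 1 + 4/25z + 21/25z(1+1/3z) = 1 + z + 7/25z²
  Hence R(z) = 1 + z + 7/25z².

Find x<0 with |R(x)|<1.
x=-0.31: |R|=0.7169
R=1: x+7/25x²=0 ⇒ x=−25/7=-3.5714; min R=1−1/(4·7/25)=0.1071>−1
Confirm numerically:
  x=-3.468: |R|=0.89957 <1
  x=-2.390: |R|=0.20939 <1
  x=-2.191: |R|=0.15313 <1
  x=-1.541: |R|=0.12391 <1
  x=-4.013: |R|=1.49617 >1
  x=-3.756: |R|=1.19411 >1
  x=-3.702: |R|=1.13535 >1
Interval (-3.5714, 0).

left endpoint -3.5714.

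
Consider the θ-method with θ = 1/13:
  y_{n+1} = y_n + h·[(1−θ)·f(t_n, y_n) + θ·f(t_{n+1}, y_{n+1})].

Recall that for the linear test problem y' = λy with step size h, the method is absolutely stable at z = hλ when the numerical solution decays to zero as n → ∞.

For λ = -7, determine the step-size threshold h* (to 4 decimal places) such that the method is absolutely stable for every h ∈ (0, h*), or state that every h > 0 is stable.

(-2.3636,0); λ=-7 ⇒ h* = (26/11)/7 = 0.3377.

Test eqn y'=λy, z=hλ:
  y_{n+1} = y_n + z·[12/13·y_n + 1/13·y_{n+1}] ⇒ (1 − 1/13z)y_{n+1} = (1 + 12/13z)y_n
  so R(z) = (1 + 12/13z)/(1 − 1/13z).

Boundary: |R(x)|=1, x<0.
x=-0.38: |R|=0.6308
R=−1: 1+12/13x = −1+1/13x ⇒ -11/13x=2 ⇒ x=2/(-11/13)=-2.3636
Confirm numerically:
  x=-2.009: |R|=0.74009 <1
  x=-1.570: |R|=0.40082 <1
  x=-1.131: |R|=0.04048 <1
  x=-2.894: |R|=1.36706 >1
  x=-2.707: |R|=1.24047 >1
  x=-2.562: |R|=1.14021 >1
Stable set (-2.3636, 0).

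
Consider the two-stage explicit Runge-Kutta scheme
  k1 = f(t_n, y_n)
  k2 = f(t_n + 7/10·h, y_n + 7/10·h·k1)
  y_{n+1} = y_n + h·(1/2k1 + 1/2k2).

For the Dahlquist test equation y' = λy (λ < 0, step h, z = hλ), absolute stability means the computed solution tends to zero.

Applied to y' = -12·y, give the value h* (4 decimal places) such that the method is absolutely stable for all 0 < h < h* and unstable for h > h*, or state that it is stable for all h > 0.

(-2.8571,0); λ=-12 ⇒ h* = (20/7)/12 = 0.2381.

Test eqn y'=λy, z=hλ:
  k1=λy_n ⇒ h·k1=z·y_n;  k2=λ(1+7/10z)y_n ⇒ h·k2=z(1+7/10z)y_n
  y_{n+1}/y_n = 1 + 1/2z + 1/2z(1+7/10z) = 1 + z + 7/20z²
  Hence R(z) = 1 + z + 7/20z².

Find x<0 with |R(x)|<1.
x=-1.08: |R|=0.3282
R=1: x+7/20x²=0 ⇒ x=−20/7=-2.8571; min R=1−1/(4·7/20)=0.2857>−1
Confirm numerically:
  x=-2.580: |R|=0.74974 <1
  x=-2.062: |R|=0.42615 <1
  x=-1.491: |R|=0.28708 <1
  x=-1.319: |R|=0.28992 <1
  x=-3.319: |R|=1.53652 >1
  x=-2.947: |R|=1.09268 >1
Interval (-2.8571, 0).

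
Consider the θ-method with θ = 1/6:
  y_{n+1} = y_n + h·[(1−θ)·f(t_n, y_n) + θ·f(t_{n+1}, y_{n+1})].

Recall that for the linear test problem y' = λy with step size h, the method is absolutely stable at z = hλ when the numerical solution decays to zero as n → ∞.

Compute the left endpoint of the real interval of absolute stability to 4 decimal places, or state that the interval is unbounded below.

z* = -3.0000.

With y'=λy (z=hλ):
  y_{n+1} = y_n + z·[5/6·y_n + 1/6·y_{n+1}] ⇒ (1 − 1/6z)y_{n+1} = (1 + 5/6z)y_n
  R(z) = (1 + 5/6z)/(1 − 1/6z).

Need |R(x)|<1, x<0.
x=-1.79: |R|=0.3787
R=−1: 1+5/6x = −1+1/6x ⇒ -2/3x=2 ⇒ x=2/(-2/3)=-3.0000
Confirm numerically:
  x=-2.502: |R|=0.76570 <1
  x=-1.931: |R|=0.46085 <1
  x=-1.858: |R|=0.41868 <1
  x=-1.620: |R|=0.27559 <1
  x=-3.462: |R|=1.19531 >1
  x=-3.425: |R|=1.18037 >1
  x=-3.041: |R|=1.01814 >1
Interval (-3.0000, 0).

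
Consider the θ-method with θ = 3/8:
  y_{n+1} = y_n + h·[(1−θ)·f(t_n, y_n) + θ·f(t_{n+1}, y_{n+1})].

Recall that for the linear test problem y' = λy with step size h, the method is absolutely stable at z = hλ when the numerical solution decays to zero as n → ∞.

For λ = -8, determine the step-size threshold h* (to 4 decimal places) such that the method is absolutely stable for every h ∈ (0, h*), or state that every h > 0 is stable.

(-8.0000,0); λ=-8 ⇒ h* = (8)/8 = 1.0000.

Test eqn y'=λy, z=hλ:
  y_{n+1} = y_n + z·[5/8·y_n + 3/8·y_{n+1}] ⇒ (1 − 3/8z)y_{n+1} = (1 + 5/8z)y_n
  Hence R(z) = (1 + 5/8z)/(1 − 3/8z).

Solve |R(x)|<1 on ℝ⁻.
x=-1.02: |R|=0.2622
R=−1: 1+5/8x = −1+3/8x ⇒ -1/4x=2 ⇒ x=2/(-1/4)=-8.0000
Confirm numerically:
  x=-5.964: |R|=0.84273 <1
  x=-5.260: |R|=0.76955 <1
  x=-4.706: |R|=0.70214 <1
  x=-8.421: |R|=1.02531 >1
  x=-8.162: |R|=1.00997 >1
Stable set (-8.0000, 0).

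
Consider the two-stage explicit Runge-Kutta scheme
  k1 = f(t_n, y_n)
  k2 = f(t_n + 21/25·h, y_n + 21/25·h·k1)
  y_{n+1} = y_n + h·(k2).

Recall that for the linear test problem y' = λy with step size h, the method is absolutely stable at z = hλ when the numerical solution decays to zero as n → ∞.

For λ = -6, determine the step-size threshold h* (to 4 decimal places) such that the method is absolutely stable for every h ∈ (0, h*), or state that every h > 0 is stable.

(-1.1905,0); λ=-6 ⇒ h* = (25/21)/6 = 0.1984.

Test eqn y'=λy, z=hλ:
  k1=λy_n ⇒ h·k1=z·y_n;  k2=λ(1+21/25z)y_n ⇒ h·k2=z(1+21/25z)y_n
  y_{n+1}/y_n = 1 + z(1+21/25z) = 1 + z + 21/25z²
  Hence R(z) = 1 + z + 21/25z².

Find x<0 with |R(x)|<1.
x=-1.25: |R|=1.0625
R=1: x+21/25x²=0 ⇒ x=−25/21=-1.1905; min R=1−1/(4·21/25)=0.7024>−1
Confirm numerically:
  x=-0.974: |R|=0.82289 <1
  x=-0.965: |R|=0.81723 <1
  x=-0.888: |R|=0.77438 <1
  x=-0.792: |R|=0.73490 <1
  x=-1.749: |R|=1.82056 >1
  x=-1.336: |R|=1.16331 >1
So |R|<1 on (-1.1905, 0).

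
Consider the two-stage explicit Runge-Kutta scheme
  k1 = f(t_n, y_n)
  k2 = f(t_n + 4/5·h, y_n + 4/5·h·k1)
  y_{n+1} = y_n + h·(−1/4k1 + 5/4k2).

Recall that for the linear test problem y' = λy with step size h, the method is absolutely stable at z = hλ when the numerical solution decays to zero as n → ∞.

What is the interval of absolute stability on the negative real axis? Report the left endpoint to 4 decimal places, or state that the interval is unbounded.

z∈(-1.0000,0).

Set f=λy, z=hλ:
  k1=λy_n ⇒ h·k1=z·y_n;  k2=λ(1+4/5z)y_n ⇒ h·k2=z(1+4/5z)y_n
  y_{n+1}/y_n = 1 − 1/4z + 5/4z(1+4/5z) = 1 + z + z²
  R(z) = 1 + z + z².

Need |R(x)|<1, x<0.
x=-0.71: |R|=0.7941
R=1: x+1x²=0 ⇒ x=−1=-1.0000; min R=1−1/(4·1)=0.7500>−1
Confirm numerically:
  x=-0.759: |R|=0.81708 <1
  x=-0.751: |R|=0.81300 <1
  x=-0.667: |R|=0.77789 <1
  x=-0.561: |R|=0.75372 <1
  x=-1.275: |R|=1.35062 >1
  x=-1.112: |R|=1.12454 >1
Stable set (-1.0000, 0).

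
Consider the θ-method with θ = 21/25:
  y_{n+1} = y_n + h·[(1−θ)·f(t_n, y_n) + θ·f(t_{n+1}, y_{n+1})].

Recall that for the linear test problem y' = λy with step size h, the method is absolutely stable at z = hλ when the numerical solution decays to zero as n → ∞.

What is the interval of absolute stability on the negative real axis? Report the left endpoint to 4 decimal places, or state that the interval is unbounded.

unbounded; (−∞, 0).

Set f=λy, z=hλ:
  y_{n+1} = y_n + z·[4/25·y_n + 21/25·y_{n+1}] ⇒ (1 − 21/25z)y_{n+1} = (1 + 4/25z)y_n
  so R(z) = (1 + 4/25z)/(1 − 21/25z).

Boundary: |R(x)|=1, x<0.
x=-0.79: |R|=0.5251
x=-2: |R|=0.2537
x=-10: |R|=0.0638
x=-100: |R|=0.1765
θ=21/25≥1/2 ⇒ |1+4/25x|<|1−21/25x| ∀x<0 ⇒ interval (−∞,0).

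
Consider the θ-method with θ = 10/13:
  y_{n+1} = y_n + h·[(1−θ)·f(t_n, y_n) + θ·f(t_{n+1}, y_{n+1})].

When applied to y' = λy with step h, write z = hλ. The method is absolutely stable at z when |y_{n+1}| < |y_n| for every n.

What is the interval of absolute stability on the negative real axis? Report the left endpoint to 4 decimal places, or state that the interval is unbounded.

Test eqn y'=λy, z=hλ:
  y_{n+1} = y_n + z·[3/13·y_n + 10/13·y_{n+1}] ⇒ (1 − 10/13z)y_{n+1} = (1 + 3/13z)y_n
  Hence R(z) = (1 + 3/13z)/(1 − 10/13z).

Boundary: |R(x)|=1, x<0.
x=-0.73: |R|=0.5325
x=-2: |R|=0.2121
x=-10: |R|=0.1504
x=-100: |R|=0.2833
θ=10/13≥1/2 ⇒ |1+3/13x|<|1−10/13x| ∀x<0 ⇒ unbounded interval.

(−∞, 0) — no finite endpoint.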